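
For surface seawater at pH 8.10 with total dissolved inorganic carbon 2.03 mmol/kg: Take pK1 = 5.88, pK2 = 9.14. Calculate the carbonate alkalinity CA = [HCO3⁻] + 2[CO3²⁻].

CA = [HCO3⁻] + 2[CO3²⁻] = (α₁ + 2α₂)·DIC
At pH 8.10: [H⁺]/K1 = 10^-2.22 = 0.0060256, K2/[H⁺] = 10^-1.04 = 0.091201
α₁ = 1/(1 + 0.0060256 + 0.091201) = 1/1.0972 = 0.9114; α₂ = α₁·K2/[H⁺] = 0.08312
α₁ + 2α₂ = 1.0776
CA = 1.0776 × 2.03 = 2.19 mmol/kg

CA = 2.19 mmol/kg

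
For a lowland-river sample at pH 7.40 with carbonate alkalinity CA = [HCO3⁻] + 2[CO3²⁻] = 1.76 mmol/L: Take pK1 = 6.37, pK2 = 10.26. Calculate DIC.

DIC = 1.92 mmol/L

CA = [HCO3⁻] + 2[CO3²⁻] = (α₁ + 2α₂)·DIC
At pH 7.40: [H⁺]/K1 = 10^-1.03 = 0.093325, K2/[H⁺] = 10^-2.86 = 0.0013804
α₁ = 1/(1 + 0.093325 + 0.0013804) = 1/1.0947 = 0.9135; α₂ = α₁·K2/[H⁺] = 0.001261
α₁ + 2α₂ = 0.9160
DIC = CA / (α₁ + 2α₂) = 1.76 / 0.9160 = 1.92 mmol/L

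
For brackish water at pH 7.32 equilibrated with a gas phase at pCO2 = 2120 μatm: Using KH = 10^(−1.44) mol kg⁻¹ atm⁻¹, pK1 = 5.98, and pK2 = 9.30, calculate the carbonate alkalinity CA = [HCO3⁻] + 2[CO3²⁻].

CA = 1.72 mmol/kg

[CO2*] = KH · pCO2 = 10^(−1.44) × 2120×10^-6 = 7.697×10^-5 mol/kg
α₀ = 1/(1 + K1/[H⁺] + K1K2/[H⁺]²) = 1/(1 + 10^+1.34 + 10^-0.64) = 0.04328
DIC = [CO2*]/α₀ = 7.697×10^-5 / 0.04328 = 1.779 mmol/kg
CA = (α₁ + 2α₂)·DIC = (0.9468 + 2×0.009914) × 1.779 = 1.72 mmol/kg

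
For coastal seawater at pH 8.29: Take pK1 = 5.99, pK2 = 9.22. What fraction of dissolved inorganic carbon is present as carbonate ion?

α₂ = 1 / (1 + [H⁺]/K2 + [H⁺]²/(K1K2)) = 1 / (1 + 10^+0.93 + 10^-1.37)
   = 1 / (1 + 8.5114 + 0.042658) = 1/9.5540 = 0.1047

α₂ = 0.105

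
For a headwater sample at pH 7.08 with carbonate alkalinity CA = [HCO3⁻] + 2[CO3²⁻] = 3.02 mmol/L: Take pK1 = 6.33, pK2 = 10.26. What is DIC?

CA = [HCO3⁻] + 2[CO3²⁻] = (α₁ + 2α₂)·DIC
At pH 7.08: [H⁺]/K1 = 10^-0.75 = 0.17783, K2/[H⁺] = 10^-3.18 = 0.00066069
α₁ = 1/(1 + 0.17783 + 0.00066069) = 1/1.1785 = 0.8485; α₂ = α₁·K2/[H⁺] = 0.0005606
α₁ + 2α₂ = 0.8497
DIC = CA / (α₁ + 2α₂) = 3.02 / 0.8497 = 3.55 mmol/L

DIC = 3.55 mmol/L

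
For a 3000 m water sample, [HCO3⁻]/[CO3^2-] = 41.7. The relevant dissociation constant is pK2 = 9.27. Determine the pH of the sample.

From K2 = [H⁺][CO3^2-]/[HCO3⁻]:  pH = pK2 − log₁₀([HCO3⁻]/[CO3^2-])
log₁₀(41.7) = +1.620
pH = 9.27 − (+1.620) = 7.65

pH = 7.65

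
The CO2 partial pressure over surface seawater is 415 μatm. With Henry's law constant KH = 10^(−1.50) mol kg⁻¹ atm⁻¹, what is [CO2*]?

KH = 10^(−1.50) = 3.162×10^-2 mol kg⁻¹ atm⁻¹
[CO2*] = KH · pCO2 = 3.162×10^-2 × 415×10^-6 atm = 1.31×10^-5 mol/kg

[CO2*] = 13.1 μmol/kg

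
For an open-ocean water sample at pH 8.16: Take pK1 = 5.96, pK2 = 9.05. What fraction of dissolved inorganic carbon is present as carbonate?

α₂ = 1 / (1 + [H⁺]/K2 + [H⁺]²/(K1K2)) = 1 / (1 + 10^+0.89 + 10^-1.31)
   = 1 / (1 + 7.7625 + 0.048978) = 1/8.8114 = 0.1135

α₂ = 0.113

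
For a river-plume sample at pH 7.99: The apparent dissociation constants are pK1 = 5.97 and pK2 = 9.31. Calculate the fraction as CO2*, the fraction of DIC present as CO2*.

α₀ = 0.00903

α₀ = 1 / (1 + K1/[H⁺] + K1K2/[H⁺]²) = 1 / (1 + 10^+2.02 + 10^+0.70)
   = 1 / (1 + 104.71 + 5.0119) = 1/110.72 = 0.009031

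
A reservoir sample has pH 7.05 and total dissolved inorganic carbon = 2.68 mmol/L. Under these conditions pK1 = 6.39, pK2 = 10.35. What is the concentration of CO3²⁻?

α₂ = 1 / (1 + [H⁺]/K2 + [H⁺]²/(K1K2)) = 1 / (1 + 10^+3.30 + 10^+2.64)
   = 1 / (1 + 1995.3 + 436.52) = 1/2432.8 = 0.0004111
[CO3²⁻] = α₂ × DIC = 0.0004111 × 2.68 = 0.00110 mmol/L = 1.10 μmol/L

[CO3²⁻] = 1.10 μmol/L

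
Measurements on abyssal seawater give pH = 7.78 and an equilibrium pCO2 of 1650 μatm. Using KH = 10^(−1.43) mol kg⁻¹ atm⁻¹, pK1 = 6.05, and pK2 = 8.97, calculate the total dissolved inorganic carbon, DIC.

DIC = 3.57 mmol/kg

[CO2*] = KH · pCO2 = 10^(−1.43) × 1650×10^-6 = 6.130×10^-5 mol/kg
α₀ = 1/(1 + K1/[H⁺] + K1K2/[H⁺]²) = 1/(1 + 10^+1.73 + 10^+0.54) = 0.01719
DIC = [CO2*]/α₀ = 6.130×10^-5 / 0.01719 = 3.57 mmol/kg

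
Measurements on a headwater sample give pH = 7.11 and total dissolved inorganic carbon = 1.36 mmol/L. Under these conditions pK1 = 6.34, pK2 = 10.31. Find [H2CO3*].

[CO2*] = 0.197 mmol/L

α₀ = 1 / (1 + K1/[H⁺] + K1K2/[H⁺]²) = 1 / (1 + 10^+0.77 + 10^-2.43)
   = 1 / (1 + 5.8884 + 0.0037154) = 1/6.8922 = 0.1451
[CO2*] = α₀ × DIC = 0.1451 × 1.36 = 0.197 mmol/L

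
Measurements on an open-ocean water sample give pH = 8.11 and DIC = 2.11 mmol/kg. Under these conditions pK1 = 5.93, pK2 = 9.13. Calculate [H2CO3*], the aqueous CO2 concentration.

[CO2*] = 12.6 μmol/kg

α₀ = 1 / (1 + K1/[H⁺] + K1K2/[H⁺]²) = 1 / (1 + 10^+2.18 + 10^+1.16)
   = 1 / (1 + 151.36 + 14.454) = 1/166.81 = 0.005995
[CO2*] = α₀ × DIC = 0.005995 × 2.11 = 0.0126 mmol/kg = 12.6 μmol/kg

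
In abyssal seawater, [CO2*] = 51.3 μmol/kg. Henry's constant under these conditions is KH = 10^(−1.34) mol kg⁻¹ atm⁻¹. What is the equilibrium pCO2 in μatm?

pCO2 = 1120 μatm

KH = 10^(−1.34) = 4.571×10^-2 mol kg⁻¹ atm⁻¹
pCO2 = [CO2*]/KH = 51.3×10^-6 / 4.571×10^-2 = 1.12×10^-3 atm = 1120 μatm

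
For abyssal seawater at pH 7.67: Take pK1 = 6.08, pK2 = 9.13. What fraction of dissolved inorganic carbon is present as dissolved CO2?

α₀ = 1 / (1 + K1/[H⁺] + K1K2/[H⁺]²) = 1 / (1 + 10^+1.59 + 10^+0.13)
   = 1 / (1 + 38.905 + 1.3490) = 1/41.253 = 0.02424

α₀ = 0.0242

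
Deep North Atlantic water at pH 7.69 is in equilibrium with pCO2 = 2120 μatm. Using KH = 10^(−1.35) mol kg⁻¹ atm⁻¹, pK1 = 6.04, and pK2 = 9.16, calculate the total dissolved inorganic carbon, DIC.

DIC = 4.47 mmol/kg

[CO2*] = KH · pCO2 = 10^(−1.35) × 2120×10^-6 = 9.470×10^-5 mol/kg
α₀ = 1/(1 + K1/[H⁺] + K1K2/[H⁺]²) = 1/(1 + 10^+1.65 + 10^+0.18) = 0.02119
DIC = [CO2*]/α₀ = 9.470×10^-5 / 0.02119 = 4.47 mmol/kg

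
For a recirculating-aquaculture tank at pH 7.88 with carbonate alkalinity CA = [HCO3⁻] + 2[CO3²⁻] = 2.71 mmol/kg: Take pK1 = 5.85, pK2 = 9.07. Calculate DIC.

CA = [HCO3⁻] + 2[CO3²⁻] = (α₁ + 2α₂)·DIC
At pH 7.88: [H⁺]/K1 = 10^-2.03 = 0.0093325, K2/[H⁺] = 10^-1.19 = 0.064565
α₁ = 1/(1 + 0.0093325 + 0.064565) = 1/1.0739 = 0.9312; α₂ = α₁·K2/[H⁺] = 0.06012
α₁ + 2α₂ = 1.0514
DIC = CA / (α₁ + 2α₂) = 2.71 / 1.0514 = 2.58 mmol/kg

DIC = 2.58 mmol/kg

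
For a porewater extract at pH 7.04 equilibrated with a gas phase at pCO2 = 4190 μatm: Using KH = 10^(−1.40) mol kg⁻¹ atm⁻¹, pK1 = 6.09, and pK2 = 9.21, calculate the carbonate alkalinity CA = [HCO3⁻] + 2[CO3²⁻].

CA = 1.51 mmol/kg

[CO2*] = KH · pCO2 = 10^(−1.40) × 4190×10^-6 = 1.668×10^-4 mol/kg
α₀ = 1/(1 + K1/[H⁺] + K1K2/[H⁺]²) = 1/(1 + 10^+0.95 + 10^-1.22) = 0.1003
DIC = [CO2*]/α₀ = 1.668×10^-4 / 0.1003 = 1.664 mmol/kg
CA = (α₁ + 2α₂)·DIC = (0.8937 + 2×0.006042) × 1.664 = 1.51 mmol/kg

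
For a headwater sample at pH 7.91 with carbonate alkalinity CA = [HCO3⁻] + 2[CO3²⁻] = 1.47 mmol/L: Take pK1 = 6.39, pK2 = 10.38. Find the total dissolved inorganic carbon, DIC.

CA = [HCO3⁻] + 2[CO3²⁻] = (α₁ + 2α₂)·DIC
At pH 7.91: [H⁺]/K1 = 10^-1.52 = 0.030200, K2/[H⁺] = 10^-2.47 = 0.0033884
α₁ = 1/(1 + 0.030200 + 0.0033884) = 1/1.0336 = 0.9675; α₂ = α₁·K2/[H⁺] = 0.003278
α₁ + 2α₂ = 0.9741
DIC = CA / (α₁ + 2α₂) = 1.47 / 0.9741 = 1.51 mmol/L

DIC = 1.51 mmol/L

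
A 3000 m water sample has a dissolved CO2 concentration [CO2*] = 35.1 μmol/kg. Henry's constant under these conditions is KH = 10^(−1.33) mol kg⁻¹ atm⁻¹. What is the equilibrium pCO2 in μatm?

KH = 10^(−1.33) = 4.677×10^-2 mol kg⁻¹ atm⁻¹
pCO2 = [CO2*]/KH = 35.1×10^-6 / 4.677×10^-2 = 7.50×10^-4 atm = 750 μatm

pCO2 = 750 μatm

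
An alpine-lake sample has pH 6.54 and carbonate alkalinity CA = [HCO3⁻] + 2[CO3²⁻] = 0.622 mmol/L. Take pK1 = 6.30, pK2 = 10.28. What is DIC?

CA = [HCO3⁻] + 2[CO3²⁻] = (α₁ + 2α₂)·DIC
At pH 6.54: [H⁺]/K1 = 10^-0.24 = 0.57544, K2/[H⁺] = 10^-3.74 = 0.00018197
α₁ = 1/(1 + 0.57544 + 0.00018197) = 1/1.5756 = 0.6347; α₂ = α₁·K2/[H⁺] = 0.0001155
α₁ + 2α₂ = 0.6349
DIC = CA / (α₁ + 2α₂) = 0.622 / 0.6349 = 0.980 mmol/L

DIC = 0.980 mmol/L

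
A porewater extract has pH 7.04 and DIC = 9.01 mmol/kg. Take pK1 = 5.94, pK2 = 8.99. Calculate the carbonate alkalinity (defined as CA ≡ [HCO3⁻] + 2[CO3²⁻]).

CA = 8.45 mmol/kg

CA = [HCO3⁻] + 2[CO3²⁻] = (α₁ + 2α₂)·DIC
At pH 7.04: [H⁺]/K1 = 10^-1.10 = 0.079433, K2/[H⁺] = 10^-1.95 = 0.011220
α₁ = 1/(1 + 0.079433 + 0.011220) = 1/1.0907 = 0.9169; α₂ = α₁·K2/[H⁺] = 0.01029
α₁ + 2α₂ = 0.9375
CA = 0.9375 × 9.01 = 8.45 mmol/kg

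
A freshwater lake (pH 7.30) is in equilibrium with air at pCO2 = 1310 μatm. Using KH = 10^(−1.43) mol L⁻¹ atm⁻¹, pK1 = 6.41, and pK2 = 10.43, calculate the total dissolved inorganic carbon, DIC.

[CO2*] = KH · pCO2 = 10^(−1.43) × 1310×10^-6 = 4.867×10^-5 mol/L
α₀ = 1/(1 + K1/[H⁺] + K1K2/[H⁺]²) = 1/(1 + 10^+0.89 + 10^-2.24) = 0.1140
DIC = [CO2*]/α₀ = 4.867×10^-5 / 0.1140 = 0.427 mmol/L

DIC = 0.427 mmol/L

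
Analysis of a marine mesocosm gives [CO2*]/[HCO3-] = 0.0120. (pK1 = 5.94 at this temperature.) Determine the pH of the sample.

pH = 7.86

From K1 = [H⁺][HCO3-]/[CO2*]:  pH = pK1 − log₁₀([CO2*]/[HCO3-])
log₁₀(0.0120) = -1.921
pH = 5.94 − (-1.921) = 7.86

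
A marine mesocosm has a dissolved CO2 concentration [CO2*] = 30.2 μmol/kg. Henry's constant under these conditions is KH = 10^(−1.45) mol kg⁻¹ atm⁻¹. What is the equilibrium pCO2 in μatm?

KH = 10^(−1.45) = 3.548×10^-2 mol kg⁻¹ atm⁻¹
pCO2 = [CO2*]/KH = 30.2×10^-6 / 3.548×10^-2 = 8.51×10^-4 atm = 851 μatm

pCO2 = 851 μatm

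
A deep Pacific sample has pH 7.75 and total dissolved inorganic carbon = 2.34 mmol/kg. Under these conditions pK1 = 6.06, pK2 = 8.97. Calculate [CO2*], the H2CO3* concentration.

[CO2*] = 0.0442 mmol/kg

α₀ = 1 / (1 + K1/[H⁺] + K1K2/[H⁺]²) = 1 / (1 + 10^+1.69 + 10^+0.47)
   = 1 / (1 + 48.978 + 2.9512) = 1/52.929 = 0.01889
[CO2*] = α₀ × DIC = 0.01889 × 2.34 = 0.0442 mmol/kg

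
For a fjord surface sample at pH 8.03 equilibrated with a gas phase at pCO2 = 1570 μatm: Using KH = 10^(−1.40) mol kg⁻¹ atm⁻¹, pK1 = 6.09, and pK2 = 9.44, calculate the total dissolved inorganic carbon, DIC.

DIC = 5.72 mmol/kg

[CO2*] = KH · pCO2 = 10^(−1.40) × 1570×10^-6 = 6.250×10^-5 mol/kg
α₀ = 1/(1 + K1/[H⁺] + K1K2/[H⁺]²) = 1/(1 + 10^+1.94 + 10^+0.53) = 0.01093
DIC = [CO2*]/α₀ = 6.250×10^-5 / 0.01093 = 5.72 mmol/kg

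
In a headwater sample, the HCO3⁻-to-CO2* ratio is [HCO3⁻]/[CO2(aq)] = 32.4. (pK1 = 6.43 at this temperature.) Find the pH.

pH = 7.94

From K1 = [H⁺][HCO3⁻]/[CO2(aq)]:  pH = pK1 + log₁₀([HCO3⁻]/[CO2(aq)])
log₁₀(32.4) = +1.511
pH = 6.43 + (+1.511) = 7.94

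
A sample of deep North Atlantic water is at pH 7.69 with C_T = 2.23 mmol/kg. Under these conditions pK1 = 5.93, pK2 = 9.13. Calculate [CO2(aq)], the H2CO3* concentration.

[CO2*] = 0.0368 mmol/kg

α₀ = 1 / (1 + K1/[H⁺] + K1K2/[H⁺]²) = 1 / (1 + 10^+1.76 + 10^+0.32)
   = 1 / (1 + 57.544 + 2.0893) = 1/60.633 = 0.01649
[CO2*] = α₀ × DIC = 0.01649 × 2.23 = 0.0368 mmol/kg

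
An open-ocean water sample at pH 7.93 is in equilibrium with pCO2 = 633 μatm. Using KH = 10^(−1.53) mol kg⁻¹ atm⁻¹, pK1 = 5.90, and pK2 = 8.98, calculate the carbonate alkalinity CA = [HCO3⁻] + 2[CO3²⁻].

CA = 2.36 mmol/kg

[CO2*] = KH · pCO2 = 10^(−1.53) × 633×10^-6 = 1.868×10^-5 mol/kg
α₀ = 1/(1 + K1/[H⁺] + K1K2/[H⁺]²) = 1/(1 + 10^+2.03 + 10^+0.98) = 0.008496
DIC = [CO2*]/α₀ = 1.868×10^-5 / 0.008496 = 2.199 mmol/kg
CA = (α₁ + 2α₂)·DIC = (0.9104 + 2×0.08114) × 2.199 = 2.36 mmol/kg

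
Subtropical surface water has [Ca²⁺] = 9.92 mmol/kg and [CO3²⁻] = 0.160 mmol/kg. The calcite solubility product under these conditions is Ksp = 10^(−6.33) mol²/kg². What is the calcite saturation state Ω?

Ω = 3.39

Ksp = 10^(−6.33) = 4.677×10^-7
Ω = [Ca²⁺][CO3²⁻]/Ksp = (9.92×10^-3)(0.160×10^-3) / 4.677×10^-7 = 3.39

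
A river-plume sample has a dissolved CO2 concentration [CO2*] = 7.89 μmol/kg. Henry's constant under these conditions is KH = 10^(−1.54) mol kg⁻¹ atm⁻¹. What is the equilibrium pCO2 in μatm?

pCO2 = 274 μatm

KH = 10^(−1.54) = 2.884×10^-2 mol kg⁻¹ atm⁻¹
pCO2 = [CO2*]/KH = 7.89×10^-6 / 2.884×10^-2 = 2.74×10^-4 atm = 274 μatm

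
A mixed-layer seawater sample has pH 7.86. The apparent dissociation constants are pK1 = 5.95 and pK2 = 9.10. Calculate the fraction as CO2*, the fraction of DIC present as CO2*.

α₀ = 1 / (1 + K1/[H⁺] + K1K2/[H⁺]²) = 1 / (1 + 10^+1.91 + 10^+0.67)
   = 1 / (1 + 81.283 + 4.6774) = 1/86.960 = 0.01150

α₀ = 0.0115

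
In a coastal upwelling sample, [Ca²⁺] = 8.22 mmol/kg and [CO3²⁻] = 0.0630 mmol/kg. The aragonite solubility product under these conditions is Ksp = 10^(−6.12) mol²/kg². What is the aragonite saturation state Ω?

Ω = 0.683

Ksp = 10^(−6.12) = 7.586×10^-7
Ω = [Ca²⁺][CO3²⁻]/Ksp = (8.22×10^-3)(0.0630×10^-3) / 7.586×10^-7 = 0.683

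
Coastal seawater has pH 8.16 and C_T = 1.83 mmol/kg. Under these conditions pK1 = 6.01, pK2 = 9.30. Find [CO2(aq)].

[CO2*] = 12.0 μmol/kg

α₀ = 1 / (1 + K1/[H⁺] + K1K2/[H⁺]²) = 1 / (1 + 10^+2.15 + 10^+1.01)
   = 1 / (1 + 141.25 + 10.233) = 1/152.49 = 0.006558
[CO2*] = α₀ × DIC = 0.006558 × 1.83 = 0.0120 mmol/kg = 12.0 μmol/kg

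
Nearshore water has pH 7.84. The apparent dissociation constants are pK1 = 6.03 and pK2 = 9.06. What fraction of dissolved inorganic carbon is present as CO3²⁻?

α₂ = 0.0560

α₂ = 1 / (1 + [H⁺]/K2 + [H⁺]²/(K1K2)) = 1 / (1 + 10^+1.22 + 10^-0.59)
   = 1 / (1 + 16.596 + 0.25704) = 1/17.853 = 0.05601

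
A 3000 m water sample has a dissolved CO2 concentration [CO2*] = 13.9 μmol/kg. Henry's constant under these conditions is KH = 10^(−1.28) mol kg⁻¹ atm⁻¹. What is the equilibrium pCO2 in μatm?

KH = 10^(−1.28) = 5.248×10^-2 mol kg⁻¹ atm⁻¹
pCO2 = [CO2*]/KH = 13.9×10^-6 / 5.248×10^-2 = 2.65×10^-4 atm = 265 μatm

pCO2 = 265 μatm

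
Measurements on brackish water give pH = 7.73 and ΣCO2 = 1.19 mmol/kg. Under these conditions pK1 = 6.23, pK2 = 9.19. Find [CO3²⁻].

[CO3²⁻] = 0.0387 mmol/kg

α₂ = 1 / (1 + [H⁺]/K2 + [H⁺]²/(K1K2)) = 1 / (1 + 10^+1.46 + 10^-0.04)
   = 1 / (1 + 28.840 + 0.91201) = 1/30.752 = 0.03252
[CO3²⁻] = α₂ × DIC = 0.03252 × 1.19 = 0.0387 mmol/kg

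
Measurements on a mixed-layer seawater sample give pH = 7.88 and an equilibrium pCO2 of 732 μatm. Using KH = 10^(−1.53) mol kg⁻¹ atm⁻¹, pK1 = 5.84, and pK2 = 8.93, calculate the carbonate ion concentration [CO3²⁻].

[CO2*] = KH · pCO2 = 10^(−1.53) × 732×10^-6 = 2.160×10^-5 mol/kg
α₀ = 1/(1 + K1/[H⁺] + K1K2/[H⁺]²) = 1/(1 + 10^+2.04 + 10^+0.99) = 0.008304
DIC = [CO2*]/α₀ = 2.160×10^-5 / 0.008304 = 2.601 mmol/kg
[CO3²⁻] = α₂·DIC; α₂ = 0.08115, so [CO3²⁻] = 0.08115 × 2.601 = 0.211 mmol/kg

[CO3²⁻] = 0.211 mmol/kg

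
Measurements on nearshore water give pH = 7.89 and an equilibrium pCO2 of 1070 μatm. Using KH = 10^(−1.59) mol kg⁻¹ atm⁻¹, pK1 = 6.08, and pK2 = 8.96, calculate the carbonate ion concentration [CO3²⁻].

[CO3²⁻] = 0.151 mmol/kg

[CO2*] = KH · pCO2 = 10^(−1.59) × 1070×10^-6 = 2.750×10^-5 mol/kg
α₀ = 1/(1 + K1/[H⁺] + K1K2/[H⁺]²) = 1/(1 + 10^+1.81 + 10^+0.74) = 0.01407
DIC = [CO2*]/α₀ = 2.750×10^-5 / 0.01407 = 1.954 mmol/kg
[CO3²⁻] = α₂·DIC; α₂ = 0.07733, so [CO3²⁻] = 0.07733 × 1.954 = 0.151 mmol/kg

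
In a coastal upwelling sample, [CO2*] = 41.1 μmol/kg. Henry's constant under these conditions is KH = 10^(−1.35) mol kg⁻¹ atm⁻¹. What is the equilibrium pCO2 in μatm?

KH = 10^(−1.35) = 4.467×10^-2 mol kg⁻¹ atm⁻¹
pCO2 = [CO2*]/KH = 41.1×10^-6 / 4.467×10^-2 = 9.20×10^-4 atm = 920 μatm

pCO2 = 920 μatm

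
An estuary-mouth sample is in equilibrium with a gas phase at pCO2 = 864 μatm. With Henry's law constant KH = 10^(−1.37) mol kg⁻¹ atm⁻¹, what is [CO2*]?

KH = 10^(−1.37) = 4.266×10^-2 mol kg⁻¹ atm⁻¹
[CO2*] = KH · pCO2 = 4.266×10^-2 × 864×10^-6 atm = 3.69×10^-5 mol/kg

[CO2*] = 36.9 μmol/kg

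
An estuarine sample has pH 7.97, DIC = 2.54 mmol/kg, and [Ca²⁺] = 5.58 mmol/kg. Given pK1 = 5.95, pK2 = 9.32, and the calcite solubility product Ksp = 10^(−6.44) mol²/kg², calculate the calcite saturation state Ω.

Ω = 1.65

α₂ = 1 / (1 + [H⁺]/K2 + [H⁺]²/(K1K2)) = 1 / (1 + 10^+1.35 + 10^-0.67)
   = 1 / (1 + 22.387 + 0.21380) = 1/23.601 = 0.04237
[CO3²⁻] = α₂ × DIC = 0.04237 × 2.54 = 0.1076 mmol/kg
Ksp = 10^(−6.44) = 3.631×10^-7
Ω = [Ca²⁺][CO3²⁻]/Ksp = (5.58×10^-3)(1.076×10^-4) / 3.631×10^-7 = 1.65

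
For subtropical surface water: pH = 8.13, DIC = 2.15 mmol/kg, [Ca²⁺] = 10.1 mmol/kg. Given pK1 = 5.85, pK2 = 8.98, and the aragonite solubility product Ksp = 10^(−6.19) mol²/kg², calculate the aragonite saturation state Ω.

Ω = 4.14

α₂ = 1 / (1 + [H⁺]/K2 + [H⁺]²/(K1K2)) = 1 / (1 + 10^+0.85 + 10^-1.43)
   = 1 / (1 + 7.0795 + 0.037154) = 1/8.1166 = 0.1232
[CO3²⁻] = α₂ × DIC = 0.1232 × 2.15 = 0.2649 mmol/kg
Ksp = 10^(−6.19) = 6.457×10^-7
Ω = [Ca²⁺][CO3²⁻]/Ksp = (10.1×10^-3)(2.649×10^-4) / 6.457×10^-7 = 4.14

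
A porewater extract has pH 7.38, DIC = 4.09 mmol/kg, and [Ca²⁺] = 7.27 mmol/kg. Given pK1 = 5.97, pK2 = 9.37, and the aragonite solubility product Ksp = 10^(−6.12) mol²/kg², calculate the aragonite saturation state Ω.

Ω = 0.382

α₂ = 1 / (1 + [H⁺]/K2 + [H⁺]²/(K1K2)) = 1 / (1 + 10^+1.99 + 10^+0.58)
   = 1 / (1 + 97.724 + 3.8019) = 1/102.53 = 0.009754
[CO3²⁻] = α₂ × DIC = 0.009754 × 4.09 = 0.03989 mmol/kg
Ksp = 10^(−6.12) = 7.586×10^-7
Ω = [Ca²⁺][CO3²⁻]/Ksp = (7.27×10^-3)(3.989×10^-5) / 7.586×10^-7 = 0.382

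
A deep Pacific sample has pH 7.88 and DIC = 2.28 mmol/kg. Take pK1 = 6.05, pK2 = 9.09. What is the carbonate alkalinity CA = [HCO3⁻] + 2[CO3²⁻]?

CA = 2.38 mmol/kg

CA = [HCO3⁻] + 2[CO3²⁻] = (α₁ + 2α₂)·DIC
At pH 7.88: [H⁺]/K1 = 10^-1.83 = 0.014791, K2/[H⁺] = 10^-1.21 = 0.061660
α₁ = 1/(1 + 0.014791 + 0.061660) = 1/1.0765 = 0.9290; α₂ = α₁·K2/[H⁺] = 0.05728
α₁ + 2α₂ = 1.0435
CA = 1.0435 × 2.28 = 2.38 mmol/kg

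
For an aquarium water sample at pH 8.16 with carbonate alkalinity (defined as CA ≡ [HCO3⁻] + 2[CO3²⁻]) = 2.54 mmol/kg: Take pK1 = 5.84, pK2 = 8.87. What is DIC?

CA = [HCO3⁻] + 2[CO3²⁻] = (α₁ + 2α₂)·DIC
At pH 8.16: [H⁺]/K1 = 10^-2.32 = 0.0047863, K2/[H⁺] = 10^-0.71 = 0.19498
α₁ = 1/(1 + 0.0047863 + 0.19498) = 1/1.1998 = 0.8335; α₂ = α₁·K2/[H⁺] = 0.1625
α₁ + 2α₂ = 1.1585
DIC = CA / (α₁ + 2α₂) = 2.54 / 1.1585 = 2.19 mmol/kg

DIC = 2.19 mmol/kg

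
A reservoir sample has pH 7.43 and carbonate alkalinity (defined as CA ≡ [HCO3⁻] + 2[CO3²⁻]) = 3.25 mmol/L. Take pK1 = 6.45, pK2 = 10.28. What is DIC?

CA = [HCO3⁻] + 2[CO3²⁻] = (α₁ + 2α₂)·DIC
At pH 7.43: [H⁺]/K1 = 10^-0.98 = 0.10471, K2/[H⁺] = 10^-2.85 = 0.0014125
α₁ = 1/(1 + 0.10471 + 0.0014125) = 1/1.1061 = 0.9041; α₂ = α₁·K2/[H⁺] = 0.001277
α₁ + 2α₂ = 0.9066
DIC = CA / (α₁ + 2α₂) = 3.25 / 0.9066 = 3.58 mmol/L

DIC = 3.58 mmol/L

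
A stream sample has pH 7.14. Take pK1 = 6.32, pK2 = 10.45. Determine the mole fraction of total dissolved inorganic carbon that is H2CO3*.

α₀ = 0.131

α₀ = 1 / (1 + K1/[H⁺] + K1K2/[H⁺]²) = 1 / (1 + 10^+0.82 + 10^-2.49)
   = 1 / (1 + 6.6069 + 0.0032359) = 1/7.6102 = 0.1314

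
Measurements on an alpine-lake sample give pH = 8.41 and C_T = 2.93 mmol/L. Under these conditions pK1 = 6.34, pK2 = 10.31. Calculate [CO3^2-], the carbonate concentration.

[CO3²⁻] = 0.0361 mmol/L

α₂ = 1 / (1 + [H⁺]/K2 + [H⁺]²/(K1K2)) = 1 / (1 + 10^+1.90 + 10^-0.17)
   = 1 / (1 + 79.433 + 0.67608) = 1/81.109 = 0.01233
[CO3²⁻] = α₂ × DIC = 0.01233 × 2.93 = 0.0361 mmol/L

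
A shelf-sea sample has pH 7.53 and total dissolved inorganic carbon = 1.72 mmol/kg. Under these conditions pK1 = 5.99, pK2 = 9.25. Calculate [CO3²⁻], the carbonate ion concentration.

[CO3²⁻] = 0.0313 mmol/kg

α₂ = 1 / (1 + [H⁺]/K2 + [H⁺]²/(K1K2)) = 1 / (1 + 10^+1.72 + 10^+0.18)
   = 1 / (1 + 52.481 + 1.5136) = 1/54.994 = 0.01818
[CO3²⁻] = α₂ × DIC = 0.01818 × 1.72 = 0.0313 mmol/kg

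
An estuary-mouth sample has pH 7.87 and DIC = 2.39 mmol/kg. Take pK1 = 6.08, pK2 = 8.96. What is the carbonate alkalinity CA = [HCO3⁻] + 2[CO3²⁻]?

CA = [HCO3⁻] + 2[CO3²⁻] = (α₁ + 2α₂)·DIC
At pH 7.87: [H⁺]/K1 = 10^-1.79 = 0.016218, K2/[H⁺] = 10^-1.09 = 0.081283
α₁ = 1/(1 + 0.016218 + 0.081283) = 1/1.0975 = 0.9112; α₂ = α₁·K2/[H⁺] = 0.07406
α₁ + 2α₂ = 1.0593
CA = 1.0593 × 2.39 = 2.53 mmol/kg

CA = 2.53 mmol/kg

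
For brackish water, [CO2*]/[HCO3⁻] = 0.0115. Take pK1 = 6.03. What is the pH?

From K1 = [H⁺][HCO3⁻]/[CO2*]:  pH = pK1 − log₁₀([CO2*]/[HCO3⁻])
log₁₀(0.0115) = -1.939
pH = 6.03 − (-1.939) = 7.97

pH = 7.97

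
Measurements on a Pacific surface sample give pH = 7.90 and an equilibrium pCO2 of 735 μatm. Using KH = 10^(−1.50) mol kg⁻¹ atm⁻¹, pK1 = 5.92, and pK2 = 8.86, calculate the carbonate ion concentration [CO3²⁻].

[CO3²⁻] = 0.243 mmol/kg

[CO2*] = KH · pCO2 = 10^(−1.50) × 735×10^-6 = 2.324×10^-5 mol/kg
α₀ = 1/(1 + K1/[H⁺] + K1K2/[H⁺]²) = 1/(1 + 10^+1.98 + 10^+1.02) = 0.009348
DIC = [CO2*]/α₀ = 2.324×10^-5 / 0.009348 = 2.486 mmol/kg
[CO3²⁻] = α₂·DIC; α₂ = 0.09789, so [CO3²⁻] = 0.09789 × 2.486 = 0.243 mmol/kg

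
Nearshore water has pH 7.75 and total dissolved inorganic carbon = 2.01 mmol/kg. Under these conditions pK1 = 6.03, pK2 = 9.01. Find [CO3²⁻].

[CO3²⁻] = 0.103 mmol/kg

α₂ = 1 / (1 + [H⁺]/K2 + [H⁺]²/(K1K2)) = 1 / (1 + 10^+1.26 + 10^-0.46)
   = 1 / (1 + 18.197 + 0.34674) = 1/19.544 = 0.05117
[CO3²⁻] = α₂ × DIC = 0.05117 × 2.01 = 0.103 mmol/kg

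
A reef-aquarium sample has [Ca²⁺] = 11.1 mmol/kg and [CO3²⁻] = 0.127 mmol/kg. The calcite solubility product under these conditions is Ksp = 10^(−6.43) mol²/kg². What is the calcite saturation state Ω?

Ω = 3.79

Ksp = 10^(−6.43) = 3.715×10^-7
Ω = [Ca²⁺][CO3²⁻]/Ksp = (11.1×10^-3)(0.127×10^-3) / 3.715×10^-7 = 3.79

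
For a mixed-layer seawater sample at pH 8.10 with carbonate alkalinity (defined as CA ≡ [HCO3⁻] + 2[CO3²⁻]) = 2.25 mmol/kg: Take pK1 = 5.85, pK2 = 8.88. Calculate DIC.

CA = [HCO3⁻] + 2[CO3²⁻] = (α₁ + 2α₂)·DIC
At pH 8.10: [H⁺]/K1 = 10^-2.25 = 0.0056234, K2/[H⁺] = 10^-0.78 = 0.16596
α₁ = 1/(1 + 0.0056234 + 0.16596) = 1/1.1716 = 0.8535; α₂ = α₁·K2/[H⁺] = 0.1417
α₁ + 2α₂ = 1.1369
DIC = CA / (α₁ + 2α₂) = 2.25 / 1.1369 = 1.98 mmol/kg

DIC = 1.98 mmol/kg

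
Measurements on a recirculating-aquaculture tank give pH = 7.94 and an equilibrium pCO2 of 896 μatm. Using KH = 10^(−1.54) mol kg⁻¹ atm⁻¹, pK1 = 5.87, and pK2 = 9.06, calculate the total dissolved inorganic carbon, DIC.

DIC = 3.29 mmol/kg

[CO2*] = KH · pCO2 = 10^(−1.54) × 896×10^-6 = 2.584×10^-5 mol/kg
α₀ = 1/(1 + K1/[H⁺] + K1K2/[H⁺]²) = 1/(1 + 10^+2.07 + 10^+0.95) = 0.007849
DIC = [CO2*]/α₀ = 2.584×10^-5 / 0.007849 = 3.29 mmol/kg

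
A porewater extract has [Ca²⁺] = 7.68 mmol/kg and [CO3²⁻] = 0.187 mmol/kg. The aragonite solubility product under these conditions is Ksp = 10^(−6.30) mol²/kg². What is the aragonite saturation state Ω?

Ω = 2.87

Ksp = 10^(−6.30) = 5.012×10^-7
Ω = [Ca²⁺][CO3²⁻]/Ksp = (7.68×10^-3)(0.187×10^-3) / 5.012×10^-7 = 2.87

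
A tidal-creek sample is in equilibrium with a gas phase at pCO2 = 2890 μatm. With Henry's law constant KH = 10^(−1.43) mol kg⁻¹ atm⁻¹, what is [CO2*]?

[CO2*] = 107 μmol/kg

KH = 10^(−1.43) = 3.715×10^-2 mol kg⁻¹ atm⁻¹
[CO2*] = KH · pCO2 = 3.715×10^-2 × 2890×10^-6 atm = 1.07×10^-4 mol/kg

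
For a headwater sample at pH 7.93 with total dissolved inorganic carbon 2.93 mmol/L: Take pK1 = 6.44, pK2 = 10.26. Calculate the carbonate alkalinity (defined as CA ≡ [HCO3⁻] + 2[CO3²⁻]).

CA = 2.85 mmol/L

CA = [HCO3⁻] + 2[CO3²⁻] = (α₁ + 2α₂)·DIC
At pH 7.93: [H⁺]/K1 = 10^-1.49 = 0.032359, K2/[H⁺] = 10^-2.33 = 0.0046774
α₁ = 1/(1 + 0.032359 + 0.0046774) = 1/1.0370 = 0.9643; α₂ = α₁·K2/[H⁺] = 0.004510
α₁ + 2α₂ = 0.9733
CA = 0.9733 × 2.93 = 2.85 mmol/L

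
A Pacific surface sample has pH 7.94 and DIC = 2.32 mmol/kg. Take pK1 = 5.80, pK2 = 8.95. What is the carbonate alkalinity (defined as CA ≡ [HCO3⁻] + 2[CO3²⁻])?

CA = [HCO3⁻] + 2[CO3²⁻] = (α₁ + 2α₂)·DIC
At pH 7.94: [H⁺]/K1 = 10^-2.14 = 0.0072444, K2/[H⁺] = 10^-1.01 = 0.097724
α₁ = 1/(1 + 0.0072444 + 0.097724) = 1/1.1050 = 0.9050; α₂ = α₁·K2/[H⁺] = 0.08844
α₁ + 2α₂ = 1.0819
CA = 1.0819 × 2.32 = 2.51 mmol/kg

CA = 2.51 mmol/kg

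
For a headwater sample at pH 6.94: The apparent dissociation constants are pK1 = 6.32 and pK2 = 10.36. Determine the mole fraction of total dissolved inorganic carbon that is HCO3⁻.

α₁ = 0.806

α₁ = 1 / (1 + [H⁺]/K1 + K2/[H⁺]) = 1 / (1 + 10^-0.62 + 10^-3.42)
   = 1 / (1 + 0.23988 + 0.00038019) = 1/1.2403 = 0.8063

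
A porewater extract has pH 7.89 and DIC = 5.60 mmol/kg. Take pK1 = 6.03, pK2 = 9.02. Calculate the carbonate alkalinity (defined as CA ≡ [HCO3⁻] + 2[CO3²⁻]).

CA = 5.91 mmol/kg

CA = [HCO3⁻] + 2[CO3²⁻] = (α₁ + 2α₂)·DIC
At pH 7.89: [H⁺]/K1 = 10^-1.86 = 0.013804, K2/[H⁺] = 10^-1.13 = 0.074131
α₁ = 1/(1 + 0.013804 + 0.074131) = 1/1.0879 = 0.9192; α₂ = α₁·K2/[H⁺] = 0.06814
α₁ + 2α₂ = 1.0555
CA = 1.0555 × 5.60 = 5.91 mmol/kg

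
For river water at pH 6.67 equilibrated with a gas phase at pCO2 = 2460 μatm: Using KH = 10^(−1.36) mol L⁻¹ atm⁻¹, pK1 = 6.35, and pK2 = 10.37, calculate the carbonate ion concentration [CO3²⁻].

[CO2*] = KH · pCO2 = 10^(−1.36) × 2460×10^-6 = 1.074×10^-4 mol/L
α₀ = 1/(1 + K1/[H⁺] + K1K2/[H⁺]²) = 1/(1 + 10^+0.32 + 10^-3.38) = 0.3237
DIC = [CO2*]/α₀ = 1.074×10^-4 / 0.3237 = 0.3318 mmol/L
[CO3²⁻] = α₂·DIC; α₂ = 0.0001349, so [CO3²⁻] = 0.0001349 × 0.3318 = 4.48×10^-5 mmol/L = 0.0448 μmol/L

[CO3²⁻] = 0.0448 μmol/L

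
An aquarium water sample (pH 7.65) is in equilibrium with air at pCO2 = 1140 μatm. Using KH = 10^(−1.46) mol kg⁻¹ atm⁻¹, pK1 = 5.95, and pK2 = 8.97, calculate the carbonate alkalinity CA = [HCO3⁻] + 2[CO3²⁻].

[CO2*] = KH · pCO2 = 10^(−1.46) × 1140×10^-6 = 3.953×10^-5 mol/kg
α₀ = 1/(1 + K1/[H⁺] + K1K2/[H⁺]²) = 1/(1 + 10^+1.70 + 10^+0.38) = 0.01869
DIC = [CO2*]/α₀ = 3.953×10^-5 / 0.01869 = 2.115 mmol/kg
CA = (α₁ + 2α₂)·DIC = (0.9365 + 2×0.04482) × 2.115 = 2.17 mmol/kg

CA = 2.17 mmol/kg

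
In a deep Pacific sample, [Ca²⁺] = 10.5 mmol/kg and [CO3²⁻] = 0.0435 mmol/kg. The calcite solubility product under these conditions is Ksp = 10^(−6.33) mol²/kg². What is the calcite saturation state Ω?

Ω = 0.977

Ksp = 10^(−6.33) = 4.677×10^-7
Ω = [Ca²⁺][CO3²⁻]/Ksp = (10.5×10^-3)(0.0435×10^-3) / 4.677×10^-7 = 0.977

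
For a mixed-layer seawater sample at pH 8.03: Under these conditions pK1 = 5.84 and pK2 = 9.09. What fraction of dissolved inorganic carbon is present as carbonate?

α₂ = 1 / (1 + [H⁺]/K2 + [H⁺]²/(K1K2)) = 1 / (1 + 10^+1.06 + 10^-1.13)
   = 1 / (1 + 11.482 + 0.074131) = 1/12.556 = 0.07965

α₂ = 0.0796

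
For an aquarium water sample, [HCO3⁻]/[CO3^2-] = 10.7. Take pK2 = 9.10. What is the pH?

From K2 = [H⁺][CO3^2-]/[HCO3⁻]:  pH = pK2 − log₁₀([HCO3⁻]/[CO3^2-])
log₁₀(10.7) = +1.029
pH = 9.10 − (+1.029) = 8.07

pH = 8.07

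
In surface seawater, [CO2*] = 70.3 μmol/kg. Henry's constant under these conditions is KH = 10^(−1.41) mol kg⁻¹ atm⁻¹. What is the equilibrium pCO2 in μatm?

pCO2 = 1810 μatm

KH = 10^(−1.41) = 3.890×10^-2 mol kg⁻¹ atm⁻¹
pCO2 = [CO2*]/KH = 70.3×10^-6 / 3.890×10^-2 = 1.81×10^-3 atm = 1810 μatm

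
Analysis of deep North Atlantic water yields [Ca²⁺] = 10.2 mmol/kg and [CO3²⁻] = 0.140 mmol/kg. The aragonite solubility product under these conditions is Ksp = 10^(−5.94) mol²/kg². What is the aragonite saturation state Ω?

Ksp = 10^(−5.94) = 1.148×10^-6
Ω = [Ca²⁺][CO3²⁻]/Ksp = (10.2×10^-3)(0.140×10^-3) / 1.148×10^-6 = 1.24

Ω = 1.24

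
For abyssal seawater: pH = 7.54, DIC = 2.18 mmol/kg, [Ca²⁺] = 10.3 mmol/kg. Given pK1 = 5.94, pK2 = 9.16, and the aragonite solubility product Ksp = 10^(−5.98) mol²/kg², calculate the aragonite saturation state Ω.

Ω = 0.490

α₂ = 1 / (1 + [H⁺]/K2 + [H⁺]²/(K1K2)) = 1 / (1 + 10^+1.62 + 10^+0.02)
   = 1 / (1 + 41.687 + 1.0471) = 1/43.734 = 0.02287
[CO3²⁻] = α₂ × DIC = 0.02287 × 2.18 = 0.04985 mmol/kg
Ksp = 10^(−5.98) = 1.047×10^-6
Ω = [Ca²⁺][CO3²⁻]/Ksp = (10.3×10^-3)(4.985×10^-5) / 1.047×10^-6 = 0.490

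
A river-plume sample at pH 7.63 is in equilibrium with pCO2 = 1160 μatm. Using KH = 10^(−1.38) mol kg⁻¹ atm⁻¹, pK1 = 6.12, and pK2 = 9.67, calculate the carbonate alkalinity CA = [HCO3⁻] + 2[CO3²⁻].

[CO2*] = KH · pCO2 = 10^(−1.38) × 1160×10^-6 = 4.836×10^-5 mol/kg
α₀ = 1/(1 + K1/[H⁺] + K1K2/[H⁺]²) = 1/(1 + 10^+1.51 + 10^-0.53) = 0.02971
DIC = [CO2*]/α₀ = 4.836×10^-5 / 0.02971 = 1.627 mmol/kg
CA = (α₁ + 2α₂)·DIC = (0.9615 + 2×0.008769) × 1.627 = 1.59 mmol/kg

CA = 1.59 mmol/kg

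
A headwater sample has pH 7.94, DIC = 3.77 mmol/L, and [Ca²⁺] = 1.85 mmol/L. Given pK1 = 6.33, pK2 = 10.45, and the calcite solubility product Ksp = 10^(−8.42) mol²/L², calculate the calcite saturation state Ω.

α₂ = 1 / (1 + [H⁺]/K2 + [H⁺]²/(K1K2)) = 1 / (1 + 10^+2.51 + 10^+0.90)
   = 1 / (1 + 323.59 + 7.9433) = 1/332.54 = 0.003007
[CO3²⁻] = α₂ × DIC = 0.003007 × 3.77 = 0.01134 mmol/L = 11.34 μmol/L
Ksp = 10^(−8.42) = 3.802×10^-9
Ω = [Ca²⁺][CO3²⁻]/Ksp = (1.85×10^-3)(1.134×10^-5) / 3.802×10^-9 = 5.52

Ω = 5.52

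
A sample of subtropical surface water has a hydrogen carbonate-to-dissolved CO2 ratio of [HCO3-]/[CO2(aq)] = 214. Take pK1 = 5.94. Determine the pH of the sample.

pH = 8.27

From K1 = [H⁺][HCO3-]/[CO2(aq)]:  pH = pK1 + log₁₀([HCO3-]/[CO2(aq)])
log₁₀(214) = +2.330
pH = 5.94 + (+2.330) = 8.27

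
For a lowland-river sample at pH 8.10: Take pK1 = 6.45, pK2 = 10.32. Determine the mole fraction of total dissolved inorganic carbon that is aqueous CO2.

α₀ = 0.0218

α₀ = 1 / (1 + K1/[H⁺] + K1K2/[H⁺]²) = 1 / (1 + 10^+1.65 + 10^-0.57)
   = 1 / (1 + 44.668 + 0.26915) = 1/45.938 = 0.02177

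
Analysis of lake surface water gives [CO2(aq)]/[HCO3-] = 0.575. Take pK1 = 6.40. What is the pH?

From K1 = [H⁺][HCO3-]/[CO2(aq)]:  pH = pK1 − log₁₀([CO2(aq)]/[HCO3-])
log₁₀(0.575) = -0.240
pH = 6.40 − (-0.240) = 6.64

pH = 6.64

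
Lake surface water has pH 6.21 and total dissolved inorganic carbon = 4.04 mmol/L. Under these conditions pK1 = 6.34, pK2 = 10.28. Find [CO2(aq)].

[CO2*] = 2.32 mmol/L

α₀ = 1 / (1 + K1/[H⁺] + K1K2/[H⁺]²) = 1 / (1 + 10^-0.13 + 10^-4.20)
   = 1 / (1 + 0.74131 + 6.3096×10^-5) = 1/1.7414 = 0.5743
[CO2*] = α₀ × DIC = 0.5743 × 4.04 = 2.32 mmol/L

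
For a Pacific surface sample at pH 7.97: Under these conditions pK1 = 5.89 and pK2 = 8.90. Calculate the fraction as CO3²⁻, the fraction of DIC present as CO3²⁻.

α₂ = 0.104

α₂ = 1 / (1 + [H⁺]/K2 + [H⁺]²/(K1K2)) = 1 / (1 + 10^+0.93 + 10^-1.15)
   = 1 / (1 + 8.5114 + 0.070795) = 1/9.5822 = 0.1044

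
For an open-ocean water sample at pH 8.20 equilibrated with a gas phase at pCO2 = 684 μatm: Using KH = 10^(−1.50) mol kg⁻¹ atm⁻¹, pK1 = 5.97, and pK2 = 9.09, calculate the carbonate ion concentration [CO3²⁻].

[CO3²⁻] = 0.473 mmol/kg

[CO2*] = KH · pCO2 = 10^(−1.50) × 684×10^-6 = 2.163×10^-5 mol/kg
α₀ = 1/(1 + K1/[H⁺] + K1K2/[H⁺]²) = 1/(1 + 10^+2.23 + 10^+1.34) = 0.005189
DIC = [CO2*]/α₀ = 2.163×10^-5 / 0.005189 = 4.168 mmol/kg
[CO3²⁻] = α₂·DIC; α₂ = 0.1135, so [CO3²⁻] = 0.1135 × 4.168 = 0.473 mmol/kg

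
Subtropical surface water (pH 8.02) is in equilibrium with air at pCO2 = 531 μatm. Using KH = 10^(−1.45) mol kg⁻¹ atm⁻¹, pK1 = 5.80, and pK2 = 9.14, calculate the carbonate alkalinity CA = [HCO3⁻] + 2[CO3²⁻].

[CO2*] = KH · pCO2 = 10^(−1.45) × 531×10^-6 = 1.884×10^-5 mol/kg
α₀ = 1/(1 + K1/[H⁺] + K1K2/[H⁺]²) = 1/(1 + 10^+2.22 + 10^+1.10) = 0.005570
DIC = [CO2*]/α₀ = 1.884×10^-5 / 0.005570 = 3.383 mmol/kg
CA = (α₁ + 2α₂)·DIC = (0.9243 + 2×0.07012) × 3.383 = 3.60 mmol/kg

CA = 3.60 mmol/kg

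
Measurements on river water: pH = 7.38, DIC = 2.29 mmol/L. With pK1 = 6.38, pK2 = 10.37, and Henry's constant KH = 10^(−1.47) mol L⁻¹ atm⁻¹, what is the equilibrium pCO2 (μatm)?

pCO2 = 6140 μatm

α₀ = 1 / (1 + K1/[H⁺] + K1K2/[H⁺]²) = 1 / (1 + 10^+1.00 + 10^-1.99)
   = 1 / (1 + 10.000 + 0.010233) = 1/11.010 = 0.09082
[CO2*] = α₀ × DIC = 0.09082 × 2.29 = 0.2080 mmol/L
pCO2 = [CO2*]/KH = 2.080×10^-4 / 3.388×10^-2 = 6140 μatm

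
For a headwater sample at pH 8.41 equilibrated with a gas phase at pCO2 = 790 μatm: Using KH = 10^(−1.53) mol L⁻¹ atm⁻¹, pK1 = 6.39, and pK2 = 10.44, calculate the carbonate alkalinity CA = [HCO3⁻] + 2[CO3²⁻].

CA = 2.49 mmol/L

[CO2*] = KH · pCO2 = 10^(−1.53) × 790×10^-6 = 2.331×10^-5 mol/L
α₀ = 1/(1 + K1/[H⁺] + K1K2/[H⁺]²) = 1/(1 + 10^+2.02 + 10^-0.01) = 0.009373
DIC = [CO2*]/α₀ = 2.331×10^-5 / 0.009373 = 2.487 mmol/L
CA = (α₁ + 2α₂)·DIC = (0.9815 + 2×0.009160) × 2.487 = 2.49 mmol/L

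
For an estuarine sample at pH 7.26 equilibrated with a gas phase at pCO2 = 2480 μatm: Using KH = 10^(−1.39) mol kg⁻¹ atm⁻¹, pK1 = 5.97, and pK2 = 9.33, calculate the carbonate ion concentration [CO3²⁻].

[CO3²⁻] = 16.8 μmol/kg

[CO2*] = KH · pCO2 = 10^(−1.39) × 2480×10^-6 = 1.010×10^-4 mol/kg
α₀ = 1/(1 + K1/[H⁺] + K1K2/[H⁺]²) = 1/(1 + 10^+1.29 + 10^-0.78) = 0.04839
DIC = [CO2*]/α₀ = 1.010×10^-4 / 0.04839 = 2.088 mmol/kg
[CO3²⁻] = α₂·DIC; α₂ = 0.008031, so [CO3²⁻] = 0.008031 × 2.088 = 0.0168 mmol/kg = 16.8 μmol/kg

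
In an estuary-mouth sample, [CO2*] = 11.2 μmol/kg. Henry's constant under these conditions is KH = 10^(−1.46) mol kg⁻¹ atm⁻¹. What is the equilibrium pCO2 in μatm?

KH = 10^(−1.46) = 3.467×10^-2 mol kg⁻¹ atm⁻¹
pCO2 = [CO2*]/KH = 11.2×10^-6 / 3.467×10^-2 = 3.23×10^-4 atm = 323 μatm

pCO2 = 323 μatm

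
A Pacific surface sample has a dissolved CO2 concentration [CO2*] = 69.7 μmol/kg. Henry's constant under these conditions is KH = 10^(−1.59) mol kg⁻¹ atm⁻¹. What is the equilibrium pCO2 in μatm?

pCO2 = 2710 μatm

KH = 10^(−1.59) = 2.570×10^-2 mol kg⁻¹ atm⁻¹
pCO2 = [CO2*]/KH = 69.7×10^-6 / 2.570×10^-2 = 2.71×10^-3 atm = 2710 μatm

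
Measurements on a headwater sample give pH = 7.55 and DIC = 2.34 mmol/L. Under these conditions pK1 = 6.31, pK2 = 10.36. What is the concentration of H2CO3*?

[CO2*] = 0.127 mmol/L

α₀ = 1 / (1 + K1/[H⁺] + K1K2/[H⁺]²) = 1 / (1 + 10^+1.24 + 10^-1.57)
   = 1 / (1 + 17.378 + 0.026915) = 1/18.405 = 0.05433
[CO2*] = α₀ × DIC = 0.05433 × 2.34 = 0.127 mmol/L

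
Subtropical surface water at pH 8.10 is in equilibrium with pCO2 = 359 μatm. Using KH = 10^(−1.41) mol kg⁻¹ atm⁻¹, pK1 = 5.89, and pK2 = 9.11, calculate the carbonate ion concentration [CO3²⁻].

[CO2*] = KH · pCO2 = 10^(−1.41) × 359×10^-6 = 1.397×10^-5 mol/kg
α₀ = 1/(1 + K1/[H⁺] + K1K2/[H⁺]²) = 1/(1 + 10^+2.21 + 10^+1.20) = 0.005586
DIC = [CO2*]/α₀ = 1.397×10^-5 / 0.005586 = 2.500 mmol/kg
[CO3²⁻] = α₂·DIC; α₂ = 0.08853, so [CO3²⁻] = 0.08853 × 2.500 = 0.221 mmol/kg

[CO3²⁻] = 0.221 mmol/kg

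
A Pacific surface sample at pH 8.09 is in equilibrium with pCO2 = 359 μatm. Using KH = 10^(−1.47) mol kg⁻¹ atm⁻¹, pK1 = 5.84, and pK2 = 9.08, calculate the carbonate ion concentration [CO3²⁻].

[CO3²⁻] = 0.221 mmol/kg

[CO2*] = KH · pCO2 = 10^(−1.47) × 359×10^-6 = 1.216×10^-5 mol/kg
α₀ = 1/(1 + K1/[H⁺] + K1K2/[H⁺]²) = 1/(1 + 10^+2.25 + 10^+1.26) = 0.005075
DIC = [CO2*]/α₀ = 1.216×10^-5 / 0.005075 = 2.397 mmol/kg
[CO3²⁻] = α₂·DIC; α₂ = 0.09236, so [CO3²⁻] = 0.09236 × 2.397 = 0.221 mmol/kg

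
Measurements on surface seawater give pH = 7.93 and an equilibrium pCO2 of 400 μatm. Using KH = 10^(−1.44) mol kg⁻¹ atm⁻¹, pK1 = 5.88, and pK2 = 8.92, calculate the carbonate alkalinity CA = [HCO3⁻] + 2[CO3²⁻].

[CO2*] = KH · pCO2 = 10^(−1.44) × 400×10^-6 = 1.452×10^-5 mol/kg
α₀ = 1/(1 + K1/[H⁺] + K1K2/[H⁺]²) = 1/(1 + 10^+2.05 + 10^+1.06) = 0.008020
DIC = [CO2*]/α₀ = 1.452×10^-5 / 0.008020 = 1.811 mmol/kg
CA = (α₁ + 2α₂)·DIC = (0.8999 + 2×0.09209) × 1.811 = 1.96 mmol/kg

CA = 1.96 mmol/kg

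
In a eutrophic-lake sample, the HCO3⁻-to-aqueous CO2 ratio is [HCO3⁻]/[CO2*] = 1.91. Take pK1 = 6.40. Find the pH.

From K1 = [H⁺][HCO3⁻]/[CO2*]:  pH = pK1 + log₁₀([HCO3⁻]/[CO2*])
log₁₀(1.91) = +0.281
pH = 6.40 + (+0.281) = 6.68

pH = 6.68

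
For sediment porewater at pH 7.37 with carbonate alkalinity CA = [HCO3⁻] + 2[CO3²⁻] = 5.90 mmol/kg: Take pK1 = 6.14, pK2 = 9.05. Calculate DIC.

CA = [HCO3⁻] + 2[CO3²⁻] = (α₁ + 2α₂)·DIC
At pH 7.37: [H⁺]/K1 = 10^-1.23 = 0.058884, K2/[H⁺] = 10^-1.68 = 0.020893
α₁ = 1/(1 + 0.058884 + 0.020893) = 1/1.0798 = 0.9261; α₂ = α₁·K2/[H⁺] = 0.01935
α₁ + 2α₂ = 0.9648
DIC = CA / (α₁ + 2α₂) = 5.90 / 0.9648 = 6.12 mmol/kg

DIC = 6.12 mmol/kg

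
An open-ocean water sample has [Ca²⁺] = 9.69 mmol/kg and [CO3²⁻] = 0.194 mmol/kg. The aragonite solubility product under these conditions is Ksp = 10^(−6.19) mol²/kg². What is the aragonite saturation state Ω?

Ksp = 10^(−6.19) = 6.457×10^-7
Ω = [Ca²⁺][CO3²⁻]/Ksp = (9.69×10^-3)(0.194×10^-3) / 6.457×10^-7 = 2.91

Ω = 2.91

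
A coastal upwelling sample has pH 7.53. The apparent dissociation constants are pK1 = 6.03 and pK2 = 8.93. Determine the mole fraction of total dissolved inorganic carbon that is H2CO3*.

α₀ = 0.0295

α₀ = 1 / (1 + K1/[H⁺] + K1K2/[H⁺]²) = 1 / (1 + 10^+1.50 + 10^+0.10)
   = 1 / (1 + 31.623 + 1.2589) = 1/33.882 = 0.02951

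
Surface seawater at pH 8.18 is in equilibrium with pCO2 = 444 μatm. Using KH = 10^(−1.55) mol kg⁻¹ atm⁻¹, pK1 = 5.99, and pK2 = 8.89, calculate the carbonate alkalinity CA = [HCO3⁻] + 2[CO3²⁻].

CA = 2.69 mmol/kg

[CO2*] = KH · pCO2 = 10^(−1.55) × 444×10^-6 = 1.251×10^-5 mol/kg
α₀ = 1/(1 + K1/[H⁺] + K1K2/[H⁺]²) = 1/(1 + 10^+2.19 + 10^+1.48) = 0.005374
DIC = [CO2*]/α₀ = 1.251×10^-5 / 0.005374 = 2.329 mmol/kg
CA = (α₁ + 2α₂)·DIC = (0.8323 + 2×0.1623) × 2.329 = 2.69 mmol/kg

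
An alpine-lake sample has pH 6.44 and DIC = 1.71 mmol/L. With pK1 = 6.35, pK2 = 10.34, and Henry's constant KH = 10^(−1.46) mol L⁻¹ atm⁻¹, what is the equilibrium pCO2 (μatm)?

α₀ = 1 / (1 + K1/[H⁺] + K1K2/[H⁺]²) = 1 / (1 + 10^+0.09 + 10^-3.81)
   = 1 / (1 + 1.2303 + 0.00015488) = 1/2.2304 = 0.4483
[CO2*] = α₀ × DIC = 0.4483 × 1.71 = 0.7667 mmol/L
pCO2 = [CO2*]/KH = 7.667×10^-4 / 3.467×10^-2 = 2.21×10^4 μatm

pCO2 = 2.21×10^4 μatm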